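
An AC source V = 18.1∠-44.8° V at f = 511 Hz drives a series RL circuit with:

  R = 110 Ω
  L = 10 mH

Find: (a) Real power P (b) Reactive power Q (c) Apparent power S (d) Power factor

Step 1 — Angular frequency: ω = 2π·f = 2π·511 = 3211 rad/s.
Step 2 — Component impedances:
  R: Z = R = 110 Ω
  L: Z = jωL = j·3211·0.01 = 0 + j32.11 Ω
Step 3 — Series combination: Z_total = R + L = 110 + j32.11 Ω = 114.6∠16.3° Ω.
Step 4 — Source phasor: V = 18.1∠-44.8° V = 12.84 - j12.75 V.
Step 5 — Current: I = V / Z = 0.07641 - j0.1382 A = 0.158∠-61.1° A.
Step 6 — Complex power: S = V·I* = 2.744 + j0.8011 VA.
Step 7 — Real power: P = Re(S) = 2.744 W.
Step 8 — Reactive power: Q = Im(S) = 0.8011 VAR.
Step 9 — Apparent power: |S| = 2.859 VA.
Step 10 — Power factor: PF = P/|S| = 0.9599 (lagging).

(a) P = 2.744 W  (b) Q = 0.8011 VAR  (c) S = 2.859 VA  (d) PF = 0.9599 (lagging)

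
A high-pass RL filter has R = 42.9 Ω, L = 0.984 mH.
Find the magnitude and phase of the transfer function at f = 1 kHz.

Step 1 — Angular frequency: ω = 2π·1000 = 6283 rad/s.
Step 2 — Transfer function: H(jω) = jωL/(R + jωL).
Step 3 — Numerator jωL = j·6.183; denominator R + jωL = 42.9 + j6.183.
Step 4 — H = 0.02035 + j0.1412.
Step 5 — Magnitude: |H| = 0.1426 (-16.9 dB); phase: φ = 81.8°.

|H| = 0.1426 (-16.9 dB), φ = 81.8°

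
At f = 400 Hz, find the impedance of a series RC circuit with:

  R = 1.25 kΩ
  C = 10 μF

Step 1 — Angular frequency: ω = 2π·f = 2π·400 = 2513 rad/s.
Step 2 — Component impedances:
  R: Z = R = 1250 Ω
  C: Z = 1/(jωC) = -j/(ω·C) = 0 - j39.79 Ω
Step 3 — Series combination: Z_total = R + C = 1250 - j39.79 Ω = 1251∠-1.8° Ω.

Z = 1250 - j39.79 Ω = 1251∠-1.8° Ω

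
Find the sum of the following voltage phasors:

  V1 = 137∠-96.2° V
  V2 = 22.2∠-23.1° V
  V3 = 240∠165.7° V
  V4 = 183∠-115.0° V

Step 1 — Convert each phasor to rectangular form:
  V1 = 137·(cos(-96.2°) + j·sin(-96.2°)) = -14.8 - j136.2 V
  V2 = 22.2·(cos(-23.1°) + j·sin(-23.1°)) = 20.42 - j8.71 V
  V3 = 240·(cos(165.7°) + j·sin(165.7°)) = -232.6 + j59.28 V
  V4 = 183·(cos(-115.0°) + j·sin(-115.0°)) = -77.34 - j165.9 V
Step 2 — Sum components: V_total = -304.3 - j251.5 V.
Step 3 — Convert to polar: |V_total| = 394.8 V, ∠V_total = -140.4°.

V_total = 394.8∠-140.4° V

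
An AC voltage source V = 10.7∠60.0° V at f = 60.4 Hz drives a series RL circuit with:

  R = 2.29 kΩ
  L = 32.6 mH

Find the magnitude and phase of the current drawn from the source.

Step 1 — Angular frequency: ω = 2π·f = 2π·60.4 = 379.5 rad/s.
Step 2 — Component impedances:
  R: Z = R = 2290 Ω
  L: Z = jωL = j·379.5·0.0326 = 0 + j12.37 Ω
Step 3 — Series combination: Z_total = R + L = 2290 + j12.37 Ω = 2290∠0.3° Ω.
Step 4 — Source phasor: V = 10.7∠60.0° V = 5.35 + j9.266 V.
Step 5 — Ohm's law: I = V / Z_total = (5.35 + j9.266) / (2290 + j12.37) = 0.002358 + j0.004034 A.
Step 6 — Convert to polar: |I| = 0.004672 A, ∠I = 59.7°.

I = 0.004672∠59.7° A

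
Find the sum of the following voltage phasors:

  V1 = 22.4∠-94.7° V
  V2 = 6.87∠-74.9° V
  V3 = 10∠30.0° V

Step 1 — Convert each phasor to rectangular form:
  V1 = 22.4·(cos(-94.7°) + j·sin(-94.7°)) = -1.835 - j22.32 V
  V2 = 6.87·(cos(-74.9°) + j·sin(-74.9°)) = 1.79 - j6.633 V
  V3 = 10·(cos(30.0°) + j·sin(30.0°)) = 8.66 + j5 V
Step 2 — Sum components: V_total = 8.614 - j23.96 V.
Step 3 — Convert to polar: |V_total| = 25.46 V, ∠V_total = -70.2°.

V_total = 25.46∠-70.2° V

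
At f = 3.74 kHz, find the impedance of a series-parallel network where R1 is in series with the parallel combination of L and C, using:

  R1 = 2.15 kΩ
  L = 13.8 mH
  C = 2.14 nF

Step 1 — Angular frequency: ω = 2π·f = 2π·3740 = 2.35e+04 rad/s.
Step 2 — Component impedances:
  R1: Z = R = 2150 Ω
  L: Z = jωL = j·2.35e+04·0.0138 = 0 + j324.3 Ω
  C: Z = 1/(jωC) = -j/(ω·C) = 0 - j1.989e+04 Ω
Step 3 — Parallel branch: L || C = 1/(1/L + 1/C) = 0 + j329.7 Ω.
Step 4 — Series with R1: Z_total = R1 + (L || C) = 2150 + j329.7 Ω = 2175∠8.7° Ω.

Z = 2150 + j329.7 Ω = 2175∠8.7° Ω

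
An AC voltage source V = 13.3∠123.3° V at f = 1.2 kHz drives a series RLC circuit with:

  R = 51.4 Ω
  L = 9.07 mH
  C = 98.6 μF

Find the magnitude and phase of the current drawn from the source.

Step 1 — Angular frequency: ω = 2π·f = 2π·1200 = 7540 rad/s.
Step 2 — Component impedances:
  R: Z = R = 51.4 Ω
  L: Z = jωL = j·7540·0.00907 = 0 + j68.39 Ω
  C: Z = 1/(jωC) = -j/(ω·C) = 0 - j1.345 Ω
Step 3 — Series combination: Z_total = R + L + C = 51.4 + j67.04 Ω = 84.48∠52.5° Ω.
Step 4 — Source phasor: V = 13.3∠123.3° V = -7.302 + j11.12 V.
Step 5 — Ohm's law: I = V / Z_total = (-7.302 + j11.12) / (51.4 + j67.04) = 0.05184 + j0.1487 A.
Step 6 — Convert to polar: |I| = 0.1574 A, ∠I = 70.8°.

I = 0.1574∠70.8° A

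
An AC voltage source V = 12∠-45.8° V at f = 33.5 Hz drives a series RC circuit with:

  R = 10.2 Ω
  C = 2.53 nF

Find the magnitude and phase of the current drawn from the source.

Step 1 — Angular frequency: ω = 2π·f = 2π·33.5 = 210.5 rad/s.
Step 2 — Component impedances:
  R: Z = R = 10.2 Ω
  C: Z = 1/(jωC) = -j/(ω·C) = 0 - j1.878e+06 Ω
Step 3 — Series combination: Z_total = R + C = 10.2 - j1.878e+06 Ω = 1.878e+06∠-90.0° Ω.
Step 4 — Source phasor: V = 12∠-45.8° V = 8.366 - j8.603 V.
Step 5 — Ohm's law: I = V / Z_total = (8.366 - j8.603) / (10.2 - j1.878e+06) = 4.581e-06 + j4.455e-06 A.
Step 6 — Convert to polar: |I| = 6.39e-06 A, ∠I = 44.2°.

I = 6.39e-06∠44.2° A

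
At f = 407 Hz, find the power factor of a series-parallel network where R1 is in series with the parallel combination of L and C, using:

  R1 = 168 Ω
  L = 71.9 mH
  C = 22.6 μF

Step 1 — Angular frequency: ω = 2π·f = 2π·407 = 2557 rad/s.
Step 2 — Component impedances:
  R1: Z = R = 168 Ω
  L: Z = jωL = j·2557·0.0719 = 0 + j183.9 Ω
  C: Z = 1/(jωC) = -j/(ω·C) = 0 - j17.3 Ω
Step 3 — Parallel branch: L || C = 1/(1/L + 1/C) = 0 - j19.1 Ω.
Step 4 — Series with R1: Z_total = R1 + (L || C) = 168 - j19.1 Ω = 169.1∠-6.5° Ω.
Step 5 — Power factor: PF = cos(φ) = Re(Z)/|Z| = 168/169.08 = 0.9936.
Step 6 — Type: Im(Z) = -19.1 ⇒ leading (phase φ = -6.5°).

PF = 0.9936 (leading, φ = -6.5°)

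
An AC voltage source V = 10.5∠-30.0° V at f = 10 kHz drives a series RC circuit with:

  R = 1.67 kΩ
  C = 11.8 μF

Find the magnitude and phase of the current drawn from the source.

Step 1 — Angular frequency: ω = 2π·f = 2π·1e+04 = 6.283e+04 rad/s.
Step 2 — Component impedances:
  R: Z = R = 1670 Ω
  C: Z = 1/(jωC) = -j/(ω·C) = 0 - j1.349 Ω
Step 3 — Series combination: Z_total = R + C = 1670 - j1.349 Ω = 1670∠-0.0° Ω.
Step 4 — Source phasor: V = 10.5∠-30.0° V = 9.093 - j5.25 V.
Step 5 — Ohm's law: I = V / Z_total = (9.093 - j5.25) / (1670 - j1.349) = 0.005448 - j0.003139 A.
Step 6 — Convert to polar: |I| = 0.006287 A, ∠I = -30.0°.

I = 0.006287∠-30.0° A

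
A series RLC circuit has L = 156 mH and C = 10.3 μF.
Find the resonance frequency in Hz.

Step 1 — Resonance condition Im(Z)=0 gives ω₀ = 1/√(LC).
Step 2 — ω₀ = 1/√(0.156·1.03e-05) = 788.9 rad/s.
Step 3 — f₀ = ω₀/(2π) = 125.6 Hz.

f₀ = 125.6 Hz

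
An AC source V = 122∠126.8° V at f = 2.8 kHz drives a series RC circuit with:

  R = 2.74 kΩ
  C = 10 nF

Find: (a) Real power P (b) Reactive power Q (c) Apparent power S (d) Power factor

Step 1 — Angular frequency: ω = 2π·f = 2π·2800 = 1.759e+04 rad/s.
Step 2 — Component impedances:
  R: Z = R = 2740 Ω
  C: Z = 1/(jωC) = -j/(ω·C) = 0 - j5684 Ω
Step 3 — Series combination: Z_total = R + C = 2740 - j5684 Ω = 6310∠-64.3° Ω.
Step 4 — Source phasor: V = 122∠126.8° V = -73.08 + j97.69 V.
Step 5 — Current: I = V / Z = -0.01897 - j0.00371 A = 0.01933∠-168.9° A.
Step 6 — Complex power: S = V·I* = 1.024 - j2.125 VA.
Step 7 — Real power: P = Re(S) = 1.024 W.
Step 8 — Reactive power: Q = Im(S) = -2.125 VAR.
Step 9 — Apparent power: |S| = 2.359 VA.
Step 10 — Power factor: PF = P/|S| = 0.4342 (leading).

(a) P = 1.024 W  (b) Q = -2.125 VAR  (c) S = 2.359 VA  (d) PF = 0.4342 (leading)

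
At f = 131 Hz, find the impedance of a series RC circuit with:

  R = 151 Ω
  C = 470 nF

Step 1 — Angular frequency: ω = 2π·f = 2π·131 = 823.1 rad/s.
Step 2 — Component impedances:
  R: Z = R = 151 Ω
  C: Z = 1/(jωC) = -j/(ω·C) = 0 - j2585 Ω
Step 3 — Series combination: Z_total = R + C = 151 - j2585 Ω = 2589∠-86.7° Ω.

Z = 151 - j2585 Ω = 2589∠-86.7° Ω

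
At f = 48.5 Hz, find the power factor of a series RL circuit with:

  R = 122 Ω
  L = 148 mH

Step 1 — Angular frequency: ω = 2π·f = 2π·48.5 = 304.7 rad/s.
Step 2 — Component impedances:
  R: Z = R = 122 Ω
  L: Z = jωL = j·304.7·0.148 = 0 + j45.1 Ω
Step 3 — Series combination: Z_total = R + L = 122 + j45.1 Ω = 130.1∠20.3° Ω.
Step 4 — Power factor: PF = cos(φ) = Re(Z)/|Z| = 122/130.07 = 0.938.
Step 5 — Type: Im(Z) = 45.1 ⇒ lagging (phase φ = 20.3°).

PF = 0.938 (lagging, φ = 20.3°)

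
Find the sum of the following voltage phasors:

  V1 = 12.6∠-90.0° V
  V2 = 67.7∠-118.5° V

Step 1 — Convert each phasor to rectangular form:
  V1 = 12.6·(cos(-90.0°) + j·sin(-90.0°)) = 0 - j12.6 V
  V2 = 67.7·(cos(-118.5°) + j·sin(-118.5°)) = -32.3 - j59.5 V
Step 2 — Sum components: V_total = -32.3 - j72.1 V.
Step 3 — Convert to polar: |V_total| = 79 V, ∠V_total = -114.1°.

V_total = 79∠-114.1° V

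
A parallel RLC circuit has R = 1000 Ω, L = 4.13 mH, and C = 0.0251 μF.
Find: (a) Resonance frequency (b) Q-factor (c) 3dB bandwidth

Step 1 — Resonance: ω₀ = 1/√(LC) = 1/√(0.00413·2.51e-08) = 9.822e+04 rad/s.
Step 2 — f₀ = ω₀/(2π) = 1.563e+04 Hz.
Step 3 — Parallel Q: Q = R/(ω₀L) = 1000/(9.822e+04·0.00413) = 2.465.
Step 4 — Bandwidth: Δω = ω₀/Q = 3.984e+04 rad/s; BW = Δω/(2π) = 6341 Hz.

(a) f₀ = 1.563e+04 Hz  (b) Q = 2.465  (c) BW = 6341 Hz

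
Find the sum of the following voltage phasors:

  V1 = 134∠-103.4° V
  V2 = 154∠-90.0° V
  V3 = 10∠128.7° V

Step 1 — Convert each phasor to rectangular form:
  V1 = 134·(cos(-103.4°) + j·sin(-103.4°)) = -31.05 - j130.4 V
  V2 = 154·(cos(-90.0°) + j·sin(-90.0°)) = 0 - j154 V
  V3 = 10·(cos(128.7°) + j·sin(128.7°)) = -6.252 + j7.804 V
Step 2 — Sum components: V_total = -37.31 - j276.5 V.
Step 3 — Convert to polar: |V_total| = 279.1 V, ∠V_total = -97.7°.

V_total = 279.1∠-97.7° V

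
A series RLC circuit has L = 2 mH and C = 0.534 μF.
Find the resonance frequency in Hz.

Step 1 — Resonance condition Im(Z)=0 gives ω₀ = 1/√(LC).
Step 2 — ω₀ = 1/√(0.002·5.34e-07) = 3.06e+04 rad/s.
Step 3 — f₀ = ω₀/(2π) = 4870 Hz.

f₀ = 4870 Hz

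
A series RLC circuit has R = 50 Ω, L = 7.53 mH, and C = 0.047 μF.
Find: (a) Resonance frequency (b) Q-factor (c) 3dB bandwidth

Step 1 — Resonance condition Im(Z)=0 gives ω₀ = 1/√(LC).
Step 2 — ω₀ = 1/√(0.00753·4.7e-08) = 5.316e+04 rad/s.
Step 3 — f₀ = ω₀/(2π) = 8460 Hz.
Step 4 — Series Q: Q = ω₀L/R = 5.316e+04·0.00753/50 = 8.005.
Step 5 — 3dB bandwidth: Δω = ω₀/Q = 6640 rad/s; BW = Δω/(2π) = 1057 Hz.

(a) f₀ = 8460 Hz  (b) Q = 8.005  (c) BW = 1057 Hz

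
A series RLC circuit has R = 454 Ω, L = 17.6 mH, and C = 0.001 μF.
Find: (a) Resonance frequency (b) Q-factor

Step 1 — Resonance condition Im(Z)=0 gives ω₀ = 1/√(LC).
Step 2 — ω₀ = 1/√(0.0176·1e-09) = 2.384e+05 rad/s.
Step 3 — f₀ = ω₀/(2π) = 3.794e+04 Hz.
Step 4 — Series Q: Q = ω₀L/R = 2.384e+05·0.0176/454 = 9.241.

(a) f₀ = 3.794e+04 Hz  (b) Q = 9.241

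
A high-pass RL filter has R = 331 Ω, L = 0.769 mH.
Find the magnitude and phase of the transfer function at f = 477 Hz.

Step 1 — Angular frequency: ω = 2π·477 = 2997 rad/s.
Step 2 — Transfer function: H(jω) = jωL/(R + jωL).
Step 3 — Numerator jωL = j·2.305; denominator R + jωL = 331 + j2.305.
Step 4 — H = 4.848e-05 + j0.006963.
Step 5 — Magnitude: |H| = 0.006963 (-43.1 dB); phase: φ = 89.6°.

|H| = 0.006963 (-43.1 dB), φ = 89.6°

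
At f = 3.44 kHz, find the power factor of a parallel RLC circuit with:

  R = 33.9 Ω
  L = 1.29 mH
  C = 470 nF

Step 1 — Angular frequency: ω = 2π·f = 2π·3440 = 2.161e+04 rad/s.
Step 2 — Component impedances:
  R: Z = R = 33.9 Ω
  L: Z = jωL = j·2.161e+04·0.00129 = 0 + j27.88 Ω
  C: Z = 1/(jωC) = -j/(ω·C) = 0 - j98.44 Ω
Step 3 — Parallel combination: 1/Z_total = 1/R + 1/L + 1/C; Z_total = 19.27 + j16.79 Ω = 25.56∠41.1° Ω.
Step 4 — Power factor: PF = cos(φ) = Re(Z)/|Z| = 19.27/25.56 = 0.7539.
Step 5 — Type: Im(Z) = 16.79 ⇒ lagging (phase φ = 41.1°).

PF = 0.7539 (lagging, φ = 41.1°)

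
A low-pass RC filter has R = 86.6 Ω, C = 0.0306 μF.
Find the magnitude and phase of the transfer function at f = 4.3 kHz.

Step 1 — Angular frequency: ω = 2π·4300 = 2.702e+04 rad/s.
Step 2 — Transfer function: H(jω) = 1/(1 + jωRC).
Step 3 — Denominator: 1 + jωRC = 1 + j·2.702e+04·86.6·3.06e-08 = 1 + j0.0716.
Step 4 — H = 0.9949 - j0.07123.
Step 5 — Magnitude: |H| = 0.9974 (-0.0 dB); phase: φ = -4.1°.

|H| = 0.9974 (-0.0 dB), φ = -4.1°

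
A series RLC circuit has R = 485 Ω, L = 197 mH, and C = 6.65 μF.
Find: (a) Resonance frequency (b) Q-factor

Step 1 — Resonance condition Im(Z)=0 gives ω₀ = 1/√(LC).
Step 2 — ω₀ = 1/√(0.197·6.65e-06) = 873.7 rad/s.
Step 3 — f₀ = ω₀/(2π) = 139.1 Hz.
Step 4 — Series Q: Q = ω₀L/R = 873.7·0.197/485 = 0.3549.

(a) f₀ = 139.1 Hz  (b) Q = 0.3549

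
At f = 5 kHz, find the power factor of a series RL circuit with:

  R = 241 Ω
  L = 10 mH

Step 1 — Angular frequency: ω = 2π·f = 2π·5000 = 3.142e+04 rad/s.
Step 2 — Component impedances:
  R: Z = R = 241 Ω
  L: Z = jωL = j·3.142e+04·0.01 = 0 + j314.2 Ω
Step 3 — Series combination: Z_total = R + L = 241 + j314.2 Ω = 396∠52.5° Ω.
Step 4 — Power factor: PF = cos(φ) = Re(Z)/|Z| = 241/395.95 = 0.6087.
Step 5 — Type: Im(Z) = 314.2 ⇒ lagging (phase φ = 52.5°).

PF = 0.6087 (lagging, φ = 52.5°)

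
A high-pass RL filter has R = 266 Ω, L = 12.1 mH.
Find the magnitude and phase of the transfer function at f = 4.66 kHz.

Step 1 — Angular frequency: ω = 2π·4660 = 2.928e+04 rad/s.
Step 2 — Transfer function: H(jω) = jωL/(R + jωL).
Step 3 — Numerator jωL = j·354.3; denominator R + jωL = 266 + j354.3.
Step 4 — H = 0.6395 + j0.4801.
Step 5 — Magnitude: |H| = 0.7997 (-1.9 dB); phase: φ = 36.9°.

|H| = 0.7997 (-1.9 dB), φ = 36.9°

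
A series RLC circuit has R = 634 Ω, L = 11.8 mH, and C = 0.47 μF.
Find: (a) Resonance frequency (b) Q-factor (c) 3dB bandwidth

Step 1 — Resonance condition Im(Z)=0 gives ω₀ = 1/√(LC).
Step 2 — ω₀ = 1/√(0.0118·4.7e-07) = 1.343e+04 rad/s.
Step 3 — f₀ = ω₀/(2π) = 2137 Hz.
Step 4 — Series Q: Q = ω₀L/R = 1.343e+04·0.0118/634 = 0.2499.
Step 5 — 3dB bandwidth: Δω = ω₀/Q = 5.373e+04 rad/s; BW = Δω/(2π) = 8551 Hz.

(a) f₀ = 2137 Hz  (b) Q = 0.2499  (c) BW = 8551 Hz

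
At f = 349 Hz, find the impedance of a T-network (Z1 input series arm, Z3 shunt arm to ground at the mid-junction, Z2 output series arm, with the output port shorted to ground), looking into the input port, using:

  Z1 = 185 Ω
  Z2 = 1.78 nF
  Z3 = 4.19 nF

Step 1 — Angular frequency: ω = 2π·f = 2π·349 = 2193 rad/s.
Step 2 — Component impedances:
  Z1: Z = R = 185 Ω
  Z2: Z = 1/(jωC) = -j/(ω·C) = 0 - j2.562e+05 Ω
  Z3: Z = 1/(jωC) = -j/(ω·C) = 0 - j1.088e+05 Ω
Step 3 — With the output port shorted to ground, the output series arm Z2 runs from the junction to ground; the shunt arm Z3 also runs from the junction to ground. They appear in parallel: Z3 || Z2 = 0 - j7.639e+04 Ω.
Step 4 — Series with input arm Z1: Z_in = Z1 + (Z3 || Z2) = 185 - j7.639e+04 Ω = 7.639e+04∠-89.9° Ω.

Z = 185 - j7.639e+04 Ω = 7.639e+04∠-89.9° Ω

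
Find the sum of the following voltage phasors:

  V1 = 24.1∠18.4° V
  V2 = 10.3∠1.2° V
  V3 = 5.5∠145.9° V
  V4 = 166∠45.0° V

Step 1 — Convert each phasor to rectangular form:
  V1 = 24.1·(cos(18.4°) + j·sin(18.4°)) = 22.87 + j7.607 V
  V2 = 10.3·(cos(1.2°) + j·sin(1.2°)) = 10.3 + j0.2157 V
  V3 = 5.5·(cos(145.9°) + j·sin(145.9°)) = -4.554 + j3.084 V
  V4 = 166·(cos(45.0°) + j·sin(45.0°)) = 117.4 + j117.4 V
Step 2 — Sum components: V_total = 146 + j128.3 V.
Step 3 — Convert to polar: |V_total| = 194.3 V, ∠V_total = 41.3°.

V_total = 194.3∠41.3° V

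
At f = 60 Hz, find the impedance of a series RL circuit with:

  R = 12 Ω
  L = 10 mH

Step 1 — Angular frequency: ω = 2π·f = 2π·60 = 377 rad/s.
Step 2 — Component impedances:
  R: Z = R = 12 Ω
  L: Z = jωL = j·377·0.01 = 0 + j3.77 Ω
Step 3 — Series combination: Z_total = R + L = 12 + j3.77 Ω = 12.58∠17.4° Ω.

Z = 12 + j3.77 Ω = 12.58∠17.4° Ω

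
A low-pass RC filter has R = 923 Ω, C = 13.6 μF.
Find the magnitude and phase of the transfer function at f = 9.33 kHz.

Step 1 — Angular frequency: ω = 2π·9330 = 5.862e+04 rad/s.
Step 2 — Transfer function: H(jω) = 1/(1 + jωRC).
Step 3 — Denominator: 1 + jωRC = 1 + j·5.862e+04·923·1.36e-05 = 1 + j735.9.
Step 4 — H = 1.847e-06 - j0.001359.
Step 5 — Magnitude: |H| = 0.001359 (-57.3 dB); phase: φ = -89.9°.

|H| = 0.001359 (-57.3 dB), φ = -89.9°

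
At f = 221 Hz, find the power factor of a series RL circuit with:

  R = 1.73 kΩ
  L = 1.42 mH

Step 1 — Angular frequency: ω = 2π·f = 2π·221 = 1389 rad/s.
Step 2 — Component impedances:
  R: Z = R = 1730 Ω
  L: Z = jωL = j·1389·0.00142 = 0 + j1.972 Ω
Step 3 — Series combination: Z_total = R + L = 1730 + j1.972 Ω = 1730∠0.1° Ω.
Step 4 — Power factor: PF = cos(φ) = Re(Z)/|Z| = 1730/1730 = 1.
Step 5 — Type: Im(Z) = 1.972 ⇒ lagging (phase φ = 0.1°).

PF = 1 (lagging, φ = 0.1°)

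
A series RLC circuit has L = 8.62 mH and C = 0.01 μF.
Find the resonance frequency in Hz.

Step 1 — Resonance condition Im(Z)=0 gives ω₀ = 1/√(LC).
Step 2 — ω₀ = 1/√(0.00862·1e-08) = 1.077e+05 rad/s.
Step 3 — f₀ = ω₀/(2π) = 1.714e+04 Hz.

f₀ = 1.714e+04 Hz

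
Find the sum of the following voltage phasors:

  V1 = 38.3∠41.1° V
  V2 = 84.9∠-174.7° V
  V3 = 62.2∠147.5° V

Step 1 — Convert each phasor to rectangular form:
  V1 = 38.3·(cos(41.1°) + j·sin(41.1°)) = 28.86 + j25.18 V
  V2 = 84.9·(cos(-174.7°) + j·sin(-174.7°)) = -84.54 - j7.842 V
  V3 = 62.2·(cos(147.5°) + j·sin(147.5°)) = -52.46 + j33.42 V
Step 2 — Sum components: V_total = -108.1 + j50.76 V.
Step 3 — Convert to polar: |V_total| = 119.5 V, ∠V_total = 154.9°.

V_total = 119.5∠154.9° V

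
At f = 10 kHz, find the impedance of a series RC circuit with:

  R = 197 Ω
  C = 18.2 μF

Step 1 — Angular frequency: ω = 2π·f = 2π·1e+04 = 6.283e+04 rad/s.
Step 2 — Component impedances:
  R: Z = R = 197 Ω
  C: Z = 1/(jωC) = -j/(ω·C) = 0 - j0.8745 Ω
Step 3 — Series combination: Z_total = R + C = 197 - j0.8745 Ω = 197∠-0.3° Ω.

Z = 197 - j0.8745 Ω = 197∠-0.3° Ω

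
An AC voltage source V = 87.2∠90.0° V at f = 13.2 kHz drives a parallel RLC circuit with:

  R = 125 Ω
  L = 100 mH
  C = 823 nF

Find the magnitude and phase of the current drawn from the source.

Step 1 — Angular frequency: ω = 2π·f = 2π·1.32e+04 = 8.294e+04 rad/s.
Step 2 — Component impedances:
  R: Z = R = 125 Ω
  L: Z = jωL = j·8.294e+04·0.1 = 0 + j8294 Ω
  C: Z = 1/(jωC) = -j/(ω·C) = 0 - j14.65 Ω
Step 3 — Parallel combination: 1/Z_total = 1/R + 1/L + 1/C; Z_total = 1.7 - j14.48 Ω = 14.58∠-83.3° Ω.
Step 4 — Source phasor: V = 87.2∠90.0° V = 0 + j87.2 V.
Step 5 — Ohm's law: I = V / Z_total = (0 + j87.2) / (1.7 - j14.48) = -5.942 + j0.6976 A.
Step 6 — Convert to polar: |I| = 5.982 A, ∠I = 173.3°.

I = 5.982∠173.3° A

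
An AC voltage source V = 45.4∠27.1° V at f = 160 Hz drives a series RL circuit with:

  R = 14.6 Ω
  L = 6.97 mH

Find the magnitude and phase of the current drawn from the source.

Step 1 — Angular frequency: ω = 2π·f = 2π·160 = 1005 rad/s.
Step 2 — Component impedances:
  R: Z = R = 14.6 Ω
  L: Z = jωL = j·1005·0.00697 = 0 + j7.007 Ω
Step 3 — Series combination: Z_total = R + L = 14.6 + j7.007 Ω = 16.19∠25.6° Ω.
Step 4 — Source phasor: V = 45.4∠27.1° V = 40.42 + j20.68 V.
Step 5 — Ohm's law: I = V / Z_total = (40.42 + j20.68) / (14.6 + j7.007) = 2.803 + j0.07153 A.
Step 6 — Convert to polar: |I| = 2.803 A, ∠I = 1.5°.

I = 2.803∠1.5° A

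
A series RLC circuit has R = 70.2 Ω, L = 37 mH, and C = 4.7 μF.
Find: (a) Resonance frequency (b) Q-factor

Step 1 — Resonance condition Im(Z)=0 gives ω₀ = 1/√(LC).
Step 2 — ω₀ = 1/√(0.037·4.7e-06) = 2398 rad/s.
Step 3 — f₀ = ω₀/(2π) = 381.7 Hz.
Step 4 — Series Q: Q = ω₀L/R = 2398·0.037/70.2 = 1.264.

(a) f₀ = 381.7 Hz  (b) Q = 1.264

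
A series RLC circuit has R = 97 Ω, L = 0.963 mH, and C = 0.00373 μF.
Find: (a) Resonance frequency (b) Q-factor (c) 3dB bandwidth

Step 1 — Resonance: ω₀ = 1/√(LC) = 1/√(0.000963·3.73e-09) = 5.276e+05 rad/s.
Step 2 — f₀ = ω₀/(2π) = 8.398e+04 Hz.
Step 3 — Series Q: Q = ω₀L/R = 5.276e+05·0.000963/97 = 5.238.
Step 4 — Bandwidth: Δω = ω₀/Q = 1.007e+05 rad/s; BW = Δω/(2π) = 1.603e+04 Hz.

(a) f₀ = 8.398e+04 Hz  (b) Q = 5.238  (c) BW = 1.603e+04 Hz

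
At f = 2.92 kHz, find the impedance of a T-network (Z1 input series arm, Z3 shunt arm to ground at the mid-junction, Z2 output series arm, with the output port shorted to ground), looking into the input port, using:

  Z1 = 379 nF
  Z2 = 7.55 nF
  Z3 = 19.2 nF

Step 1 — Angular frequency: ω = 2π·f = 2π·2920 = 1.835e+04 rad/s.
Step 2 — Component impedances:
  Z1: Z = 1/(jωC) = -j/(ω·C) = 0 - j143.8 Ω
  Z2: Z = 1/(jωC) = -j/(ω·C) = 0 - j7219 Ω
  Z3: Z = 1/(jωC) = -j/(ω·C) = 0 - j2839 Ω
Step 3 — With the output port shorted to ground, the output series arm Z2 runs from the junction to ground; the shunt arm Z3 also runs from the junction to ground. They appear in parallel: Z3 || Z2 = 0 - j2038 Ω.
Step 4 — Series with input arm Z1: Z_in = Z1 + (Z3 || Z2) = 0 - j2181 Ω = 2181∠-90.0° Ω.

Z = 0 - j2181 Ω = 2181∠-90.0° Ω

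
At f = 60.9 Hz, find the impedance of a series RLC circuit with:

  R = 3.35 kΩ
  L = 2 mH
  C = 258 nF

Step 1 — Angular frequency: ω = 2π·f = 2π·60.9 = 382.6 rad/s.
Step 2 — Component impedances:
  R: Z = R = 3350 Ω
  L: Z = jωL = j·382.6·0.002 = 0 + j0.7653 Ω
  C: Z = 1/(jωC) = -j/(ω·C) = 0 - j1.013e+04 Ω
Step 3 — Series combination: Z_total = R + L + C = 3350 - j1.013e+04 Ω = 1.067e+04∠-71.7° Ω.

Z = 3350 - j1.013e+04 Ω = 1.067e+04∠-71.7° Ω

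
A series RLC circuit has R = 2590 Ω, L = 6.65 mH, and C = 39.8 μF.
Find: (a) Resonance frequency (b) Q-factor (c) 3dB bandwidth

Step 1 — Resonance: ω₀ = 1/√(LC) = 1/√(0.00665·3.98e-05) = 1944 rad/s.
Step 2 — f₀ = ω₀/(2π) = 309.4 Hz.
Step 3 — Series Q: Q = ω₀L/R = 1944·0.00665/2590 = 0.004991.
Step 4 — Bandwidth: Δω = ω₀/Q = 3.895e+05 rad/s; BW = Δω/(2π) = 6.199e+04 Hz.

(a) f₀ = 309.4 Hz  (b) Q = 0.004991  (c) BW = 6.199e+04 Hz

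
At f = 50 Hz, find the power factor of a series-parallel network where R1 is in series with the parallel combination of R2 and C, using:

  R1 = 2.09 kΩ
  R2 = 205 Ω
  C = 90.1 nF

Step 1 — Angular frequency: ω = 2π·f = 2π·50 = 314.2 rad/s.
Step 2 — Component impedances:
  R1: Z = R = 2090 Ω
  R2: Z = R = 205 Ω
  C: Z = 1/(jωC) = -j/(ω·C) = 0 - j3.533e+04 Ω
Step 3 — Parallel branch: R2 || C = 1/(1/R2 + 1/C) = 205 - j1.19 Ω.
Step 4 — Series with R1: Z_total = R1 + (R2 || C) = 2295 - j1.19 Ω = 2295∠-0.0° Ω.
Step 5 — Power factor: PF = cos(φ) = Re(Z)/|Z| = 2295/2295 = 1.
Step 6 — Type: Im(Z) = -1.19 ⇒ leading (phase φ = -0.0°).

PF = 1 (leading, φ = -0.0°)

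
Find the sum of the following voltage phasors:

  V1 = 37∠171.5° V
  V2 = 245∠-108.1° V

Step 1 — Convert each phasor to rectangular form:
  V1 = 37·(cos(171.5°) + j·sin(171.5°)) = -36.59 + j5.469 V
  V2 = 245·(cos(-108.1°) + j·sin(-108.1°)) = -76.12 - j232.9 V
Step 2 — Sum components: V_total = -112.7 - j227.4 V.
Step 3 — Convert to polar: |V_total| = 253.8 V, ∠V_total = -116.4°.

V_total = 253.8∠-116.4° V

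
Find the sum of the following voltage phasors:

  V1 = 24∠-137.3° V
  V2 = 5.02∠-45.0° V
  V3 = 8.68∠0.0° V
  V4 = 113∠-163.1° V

Step 1 — Convert each phasor to rectangular form:
  V1 = 24·(cos(-137.3°) + j·sin(-137.3°)) = -17.64 - j16.28 V
  V2 = 5.02·(cos(-45.0°) + j·sin(-45.0°)) = 3.55 - j3.55 V
  V3 = 8.68·(cos(0.0°) + j·sin(0.0°)) = 8.68 V
  V4 = 113·(cos(-163.1°) + j·sin(-163.1°)) = -108.1 - j32.85 V
Step 2 — Sum components: V_total = -113.5 - j52.67 V.
Step 3 — Convert to polar: |V_total| = 125.2 V, ∠V_total = -155.1°.

V_total = 125.2∠-155.1° V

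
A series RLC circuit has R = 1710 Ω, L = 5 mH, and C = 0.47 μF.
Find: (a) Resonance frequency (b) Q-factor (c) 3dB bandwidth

Step 1 — Resonance: ω₀ = 1/√(LC) = 1/√(0.005·4.7e-07) = 2.063e+04 rad/s.
Step 2 — f₀ = ω₀/(2π) = 3283 Hz.
Step 3 — Series Q: Q = ω₀L/R = 2.063e+04·0.005/1710 = 0.06032.
Step 4 — Bandwidth: Δω = ω₀/Q = 3.42e+05 rad/s; BW = Δω/(2π) = 5.443e+04 Hz.

(a) f₀ = 3283 Hz  (b) Q = 0.06032  (c) BW = 5.443e+04 Hz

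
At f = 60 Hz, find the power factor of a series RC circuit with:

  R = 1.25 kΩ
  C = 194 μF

Step 1 — Angular frequency: ω = 2π·f = 2π·60 = 377 rad/s.
Step 2 — Component impedances:
  R: Z = R = 1250 Ω
  C: Z = 1/(jωC) = -j/(ω·C) = 0 - j13.67 Ω
Step 3 — Series combination: Z_total = R + C = 1250 - j13.67 Ω = 1250∠-0.6° Ω.
Step 4 — Power factor: PF = cos(φ) = Re(Z)/|Z| = 1250/1250.1 = 0.9999.
Step 5 — Type: Im(Z) = -13.67 ⇒ leading (phase φ = -0.6°).

PF = 0.9999 (leading, φ = -0.6°)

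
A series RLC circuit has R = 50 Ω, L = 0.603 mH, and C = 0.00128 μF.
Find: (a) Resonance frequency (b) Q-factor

Step 1 — Resonance condition Im(Z)=0 gives ω₀ = 1/√(LC).
Step 2 — ω₀ = 1/√(0.000603·1.28e-09) = 1.138e+06 rad/s.
Step 3 — f₀ = ω₀/(2π) = 1.812e+05 Hz.
Step 4 — Series Q: Q = ω₀L/R = 1.138e+06·0.000603/50 = 13.73.

(a) f₀ = 1.812e+05 Hz  (b) Q = 13.73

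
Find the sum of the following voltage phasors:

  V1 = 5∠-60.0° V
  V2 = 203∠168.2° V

Step 1 — Convert each phasor to rectangular form:
  V1 = 5·(cos(-60.0°) + j·sin(-60.0°)) = 2.5 - j4.33 V
  V2 = 203·(cos(168.2°) + j·sin(168.2°)) = -198.7 + j41.51 V
Step 2 — Sum components: V_total = -196.2 + j37.18 V.
Step 3 — Convert to polar: |V_total| = 199.7 V, ∠V_total = 169.3°.

V_total = 199.7∠169.3° V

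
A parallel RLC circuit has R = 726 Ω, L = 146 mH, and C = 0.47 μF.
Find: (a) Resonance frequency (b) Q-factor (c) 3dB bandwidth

Step 1 — Resonance: ω₀ = 1/√(LC) = 1/√(0.146·4.7e-07) = 3817 rad/s.
Step 2 — f₀ = ω₀/(2π) = 607.6 Hz.
Step 3 — Parallel Q: Q = R/(ω₀L) = 726/(3817·0.146) = 1.303.
Step 4 — Bandwidth: Δω = ω₀/Q = 2931 rad/s; BW = Δω/(2π) = 466.4 Hz.

(a) f₀ = 607.6 Hz  (b) Q = 1.303  (c) BW = 466.4 Hz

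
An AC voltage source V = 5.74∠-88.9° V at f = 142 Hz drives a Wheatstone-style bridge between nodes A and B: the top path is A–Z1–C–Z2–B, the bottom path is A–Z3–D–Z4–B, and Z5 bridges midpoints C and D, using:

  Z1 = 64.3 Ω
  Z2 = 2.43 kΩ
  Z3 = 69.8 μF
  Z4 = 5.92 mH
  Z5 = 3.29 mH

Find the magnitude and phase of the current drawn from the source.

Step 1 — Angular frequency: ω = 2π·f = 2π·142 = 892.2 rad/s.
Step 2 — Component impedances:
  Z1: Z = R = 64.3 Ω
  Z2: Z = R = 2430 Ω
  Z3: Z = 1/(jωC) = -j/(ω·C) = 0 - j16.06 Ω
  Z4: Z = jωL = j·892.2·0.00592 = 0 + j5.282 Ω
  Z5: Z = jωL = j·892.2·0.00329 = 0 + j2.935 Ω
Step 3 — Bridge requires nodal analysis (the Z5 bridge couples midpoints C and D, so the two paths cannot be reduced to a simple series/parallel combination). Setting node B to ground and injecting 1 A at node A, the 3-node admittance system at A, C, D solves to V_A = Z_AB = 3.862 - j9.993 Ω = 10.71∠-68.9° Ω.
Step 4 — Source phasor: V = 5.74∠-88.9° V = 0.1102 - j5.739 V.
Step 5 — Ohm's law: I = V / Z_total = (0.1102 - j5.739) / (3.862 - j9.993) = 0.5034 - j0.1835 A.
Step 6 — Convert to polar: |I| = 0.5358 A, ∠I = -20.0°.

I = 0.5358∠-20.0° A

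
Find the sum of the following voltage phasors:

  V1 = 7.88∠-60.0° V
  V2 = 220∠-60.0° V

Step 1 — Convert each phasor to rectangular form:
  V1 = 7.88·(cos(-60.0°) + j·sin(-60.0°)) = 3.94 - j6.824 V
  V2 = 220·(cos(-60.0°) + j·sin(-60.0°)) = 110 - j190.5 V
Step 2 — Sum components: V_total = 113.9 - j197.3 V.
Step 3 — Convert to polar: |V_total| = 227.9 V, ∠V_total = -60.0°.

V_total = 227.9∠-60.0° V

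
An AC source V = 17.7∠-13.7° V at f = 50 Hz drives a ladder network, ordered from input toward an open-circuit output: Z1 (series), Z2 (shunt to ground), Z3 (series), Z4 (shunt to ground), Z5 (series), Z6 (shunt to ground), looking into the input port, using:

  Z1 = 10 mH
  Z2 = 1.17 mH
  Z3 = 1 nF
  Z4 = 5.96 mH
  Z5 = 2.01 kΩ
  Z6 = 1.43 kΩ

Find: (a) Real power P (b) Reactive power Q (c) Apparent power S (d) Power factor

Step 1 — Angular frequency: ω = 2π·f = 2π·50 = 314.2 rad/s.
Step 2 — Component impedances:
  Z1: Z = jωL = j·314.2·0.01 = 0 + j3.142 Ω
  Z2: Z = jωL = j·314.2·0.00117 = 0 + j0.3676 Ω
  Z3: Z = 1/(jωC) = -j/(ω·C) = 0 - j3.183e+06 Ω
  Z4: Z = jωL = j·314.2·0.00596 = 0 + j1.872 Ω
  Z5: Z = R = 2010 Ω
  Z6: Z = R = 1430 Ω
Step 3 — Ladder network (open output): work backward from the far end, alternating series and parallel combinations. Z_in = 0 + j3.509 Ω = 3.509∠90.0° Ω.
Step 4 — Source phasor: V = 17.7∠-13.7° V = 17.2 - j4.192 V.
Step 5 — Current: I = V / Z = -1.195 - j4.9 A = 5.044∠-103.7° A.
Step 6 — Complex power: S = V·I* = 0 + j89.28 VA.
Step 7 — Real power: P = Re(S) = 0 W.
Step 8 — Reactive power: Q = Im(S) = 89.28 VAR.
Step 9 — Apparent power: |S| = 89.28 VA.
Step 10 — Power factor: PF = P/|S| = 0 (lagging).

(a) P = 0 W  (b) Q = 89.28 VAR  (c) S = 89.28 VA  (d) PF = 0 (lagging)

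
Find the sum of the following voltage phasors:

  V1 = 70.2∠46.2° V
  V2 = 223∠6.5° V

Step 1 — Convert each phasor to rectangular form:
  V1 = 70.2·(cos(46.2°) + j·sin(46.2°)) = 48.59 + j50.67 V
  V2 = 223·(cos(6.5°) + j·sin(6.5°)) = 221.6 + j25.24 V
Step 2 — Sum components: V_total = 270.2 + j75.91 V.
Step 3 — Convert to polar: |V_total| = 280.6 V, ∠V_total = 15.7°.

V_total = 280.6∠15.7° V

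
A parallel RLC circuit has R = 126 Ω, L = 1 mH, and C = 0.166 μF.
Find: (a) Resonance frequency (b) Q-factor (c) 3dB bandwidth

Step 1 — Resonance: ω₀ = 1/√(LC) = 1/√(0.001·1.66e-07) = 7.762e+04 rad/s.
Step 2 — f₀ = ω₀/(2π) = 1.235e+04 Hz.
Step 3 — Parallel Q: Q = R/(ω₀L) = 126/(7.762e+04·0.001) = 1.623.
Step 4 — Bandwidth: Δω = ω₀/Q = 4.781e+04 rad/s; BW = Δω/(2π) = 7609 Hz.

(a) f₀ = 1.235e+04 Hz  (b) Q = 1.623  (c) BW = 7609 Hz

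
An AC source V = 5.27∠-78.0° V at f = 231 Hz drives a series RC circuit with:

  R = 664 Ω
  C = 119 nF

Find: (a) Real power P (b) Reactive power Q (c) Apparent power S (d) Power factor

Step 1 — Angular frequency: ω = 2π·f = 2π·231 = 1451 rad/s.
Step 2 — Component impedances:
  R: Z = R = 664 Ω
  C: Z = 1/(jωC) = -j/(ω·C) = 0 - j5790 Ω
Step 3 — Series combination: Z_total = R + C = 664 - j5790 Ω = 5828∠-83.5° Ω.
Step 4 — Source phasor: V = 5.27∠-78.0° V = 1.096 - j5.155 V.
Step 5 — Current: I = V / Z = 0.0009002 + j8.601e-05 A = 0.0009043∠5.5° A.
Step 6 — Complex power: S = V·I* = 0.000543 - j0.004735 VA.
Step 7 — Real power: P = Re(S) = 0.000543 W.
Step 8 — Reactive power: Q = Im(S) = -0.004735 VAR.
Step 9 — Apparent power: |S| = 0.004766 VA.
Step 10 — Power factor: PF = P/|S| = 0.1139 (leading).

(a) P = 0.000543 W  (b) Q = -0.004735 VAR  (c) S = 0.004766 VA  (d) PF = 0.1139 (leading)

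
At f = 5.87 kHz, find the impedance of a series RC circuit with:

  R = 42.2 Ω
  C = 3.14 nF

Step 1 — Angular frequency: ω = 2π·f = 2π·5870 = 3.688e+04 rad/s.
Step 2 — Component impedances:
  R: Z = R = 42.2 Ω
  C: Z = 1/(jωC) = -j/(ω·C) = 0 - j8635 Ω
Step 3 — Series combination: Z_total = R + C = 42.2 - j8635 Ω = 8635∠-89.7° Ω.

Z = 42.2 - j8635 Ω = 8635∠-89.7° Ω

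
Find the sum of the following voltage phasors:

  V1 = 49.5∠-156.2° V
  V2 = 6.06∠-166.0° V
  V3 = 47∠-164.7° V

Step 1 — Convert each phasor to rectangular form:
  V1 = 49.5·(cos(-156.2°) + j·sin(-156.2°)) = -45.29 - j19.98 V
  V2 = 6.06·(cos(-166.0°) + j·sin(-166.0°)) = -5.88 - j1.466 V
  V3 = 47·(cos(-164.7°) + j·sin(-164.7°)) = -45.33 - j12.4 V
Step 2 — Sum components: V_total = -96.5 - j33.84 V.
Step 3 — Convert to polar: |V_total| = 102.3 V, ∠V_total = -160.7°.

V_total = 102.3∠-160.7° V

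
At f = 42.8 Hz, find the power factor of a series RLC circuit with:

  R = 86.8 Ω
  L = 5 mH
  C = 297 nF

Step 1 — Angular frequency: ω = 2π·f = 2π·42.8 = 268.9 rad/s.
Step 2 — Component impedances:
  R: Z = R = 86.8 Ω
  L: Z = jωL = j·268.9·0.005 = 0 + j1.345 Ω
  C: Z = 1/(jωC) = -j/(ω·C) = 0 - j1.252e+04 Ω
Step 3 — Series combination: Z_total = R + L + C = 86.8 - j1.252e+04 Ω = 1.252e+04∠-89.6° Ω.
Step 4 — Power factor: PF = cos(φ) = Re(Z)/|Z| = 86.8/1.252e+04 = 0.006933.
Step 5 — Type: Im(Z) = -1.252e+04 ⇒ leading (phase φ = -89.6°).

PF = 0.006933 (leading, φ = -89.6°)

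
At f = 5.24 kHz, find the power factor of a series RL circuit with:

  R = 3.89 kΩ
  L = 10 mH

Step 1 — Angular frequency: ω = 2π·f = 2π·5240 = 3.292e+04 rad/s.
Step 2 — Component impedances:
  R: Z = R = 3890 Ω
  L: Z = jωL = j·3.292e+04·0.01 = 0 + j329.2 Ω
Step 3 — Series combination: Z_total = R + L = 3890 + j329.2 Ω = 3904∠4.8° Ω.
Step 4 — Power factor: PF = cos(φ) = Re(Z)/|Z| = 3890/3904 = 0.9964.
Step 5 — Type: Im(Z) = 329.2 ⇒ lagging (phase φ = 4.8°).

PF = 0.9964 (lagging, φ = 4.8°)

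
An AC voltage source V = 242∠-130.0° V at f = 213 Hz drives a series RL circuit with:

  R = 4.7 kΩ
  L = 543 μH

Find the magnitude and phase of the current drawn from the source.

Step 1 — Angular frequency: ω = 2π·f = 2π·213 = 1338 rad/s.
Step 2 — Component impedances:
  R: Z = R = 4700 Ω
  L: Z = jωL = j·1338·0.000543 = 0 + j0.7267 Ω
Step 3 — Series combination: Z_total = R + L = 4700 + j0.7267 Ω = 4700∠0.0° Ω.
Step 4 — Source phasor: V = 242∠-130.0° V = -155.6 - j185.4 V.
Step 5 — Ohm's law: I = V / Z_total = (-155.6 - j185.4) / (4700 + j0.7267) = -0.0331 - j0.03944 A.
Step 6 — Convert to polar: |I| = 0.05149 A, ∠I = -130.0°.

I = 0.05149∠-130.0° A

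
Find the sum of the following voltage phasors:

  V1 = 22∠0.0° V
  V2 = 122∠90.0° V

Step 1 — Convert each phasor to rectangular form:
  V1 = 22·(cos(0.0°) + j·sin(0.0°)) = 22 V
  V2 = 122·(cos(90.0°) + j·sin(90.0°)) = 0 + j122 V
Step 2 — Sum components: V_total = 22 + j122 V.
Step 3 — Convert to polar: |V_total| = 124 V, ∠V_total = 79.8°.

V_total = 124∠79.8° V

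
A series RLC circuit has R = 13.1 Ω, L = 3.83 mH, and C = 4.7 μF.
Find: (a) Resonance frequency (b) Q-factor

Step 1 — Resonance condition Im(Z)=0 gives ω₀ = 1/√(LC).
Step 2 — ω₀ = 1/√(0.00383·4.7e-06) = 7453 rad/s.
Step 3 — f₀ = ω₀/(2π) = 1186 Hz.
Step 4 — Series Q: Q = ω₀L/R = 7453·0.00383/13.1 = 2.179.

(a) f₀ = 1186 Hz  (b) Q = 2.179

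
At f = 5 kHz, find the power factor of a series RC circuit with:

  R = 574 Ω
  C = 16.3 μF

Step 1 — Angular frequency: ω = 2π·f = 2π·5000 = 3.142e+04 rad/s.
Step 2 — Component impedances:
  R: Z = R = 574 Ω
  C: Z = 1/(jωC) = -j/(ω·C) = 0 - j1.953 Ω
Step 3 — Series combination: Z_total = R + C = 574 - j1.953 Ω = 574∠-0.2° Ω.
Step 4 — Power factor: PF = cos(φ) = Re(Z)/|Z| = 574/574 = 1.
Step 5 — Type: Im(Z) = -1.953 ⇒ leading (phase φ = -0.2°).

PF = 1 (leading, φ = -0.2°)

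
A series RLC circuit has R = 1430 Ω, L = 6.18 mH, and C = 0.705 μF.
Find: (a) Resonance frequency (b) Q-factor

Step 1 — Resonance condition Im(Z)=0 gives ω₀ = 1/√(LC).
Step 2 — ω₀ = 1/√(0.00618·7.05e-07) = 1.515e+04 rad/s.
Step 3 — f₀ = ω₀/(2π) = 2411 Hz.
Step 4 — Series Q: Q = ω₀L/R = 1.515e+04·0.00618/1430 = 0.06547.

(a) f₀ = 2411 Hz  (b) Q = 0.06547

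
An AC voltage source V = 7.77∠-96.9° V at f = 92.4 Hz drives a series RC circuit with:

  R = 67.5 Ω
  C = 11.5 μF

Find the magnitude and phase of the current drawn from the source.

Step 1 — Angular frequency: ω = 2π·f = 2π·92.4 = 580.6 rad/s.
Step 2 — Component impedances:
  R: Z = R = 67.5 Ω
  C: Z = 1/(jωC) = -j/(ω·C) = 0 - j149.8 Ω
Step 3 — Series combination: Z_total = R + C = 67.5 - j149.8 Ω = 164.3∠-65.7° Ω.
Step 4 — Source phasor: V = 7.77∠-96.9° V = -0.9335 - j7.714 V.
Step 5 — Ohm's law: I = V / Z_total = (-0.9335 - j7.714) / (67.5 - j149.8) = 0.04047 - j0.02447 A.
Step 6 — Convert to polar: |I| = 0.0473 A, ∠I = -31.2°.

I = 0.0473∠-31.2° A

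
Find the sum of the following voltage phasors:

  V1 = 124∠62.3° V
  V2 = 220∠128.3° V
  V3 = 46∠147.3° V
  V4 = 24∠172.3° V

Step 1 — Convert each phasor to rectangular form:
  V1 = 124·(cos(62.3°) + j·sin(62.3°)) = 57.64 + j109.8 V
  V2 = 220·(cos(128.3°) + j·sin(128.3°)) = -136.4 + j172.7 V
  V3 = 46·(cos(147.3°) + j·sin(147.3°)) = -38.71 + j24.85 V
  V4 = 24·(cos(172.3°) + j·sin(172.3°)) = -23.78 + j3.216 V
Step 2 — Sum components: V_total = -141.2 + j310.5 V.
Step 3 — Convert to polar: |V_total| = 341.1 V, ∠V_total = 114.5°.

V_total = 341.1∠114.5° V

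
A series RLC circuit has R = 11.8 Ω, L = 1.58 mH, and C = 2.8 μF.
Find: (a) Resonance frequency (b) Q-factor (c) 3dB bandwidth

Step 1 — Resonance condition Im(Z)=0 gives ω₀ = 1/√(LC).
Step 2 — ω₀ = 1/√(0.00158·2.8e-06) = 1.503e+04 rad/s.
Step 3 — f₀ = ω₀/(2π) = 2393 Hz.
Step 4 — Series Q: Q = ω₀L/R = 1.503e+04·0.00158/11.8 = 2.013.
Step 5 — 3dB bandwidth: Δω = ω₀/Q = 7468 rad/s; BW = Δω/(2π) = 1189 Hz.

(a) f₀ = 2393 Hz  (b) Q = 2.013  (c) BW = 1189 Hz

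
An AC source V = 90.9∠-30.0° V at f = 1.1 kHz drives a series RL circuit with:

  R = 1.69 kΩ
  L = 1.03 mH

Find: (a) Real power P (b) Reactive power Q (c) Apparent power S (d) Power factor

Step 1 — Angular frequency: ω = 2π·f = 2π·1100 = 6912 rad/s.
Step 2 — Component impedances:
  R: Z = R = 1690 Ω
  L: Z = jωL = j·6912·0.00103 = 0 + j7.119 Ω
Step 3 — Series combination: Z_total = R + L = 1690 + j7.119 Ω = 1690∠0.2° Ω.
Step 4 — Source phasor: V = 90.9∠-30.0° V = 78.72 - j45.45 V.
Step 5 — Current: I = V / Z = 0.04647 - j0.02709 A = 0.05379∠-30.2° A.
Step 6 — Complex power: S = V·I* = 4.889 + j0.02059 VA.
Step 7 — Real power: P = Re(S) = 4.889 W.
Step 8 — Reactive power: Q = Im(S) = 0.02059 VAR.
Step 9 — Apparent power: |S| = 4.889 VA.
Step 10 — Power factor: PF = P/|S| = 1 (lagging).

(a) P = 4.889 W  (b) Q = 0.02059 VAR  (c) S = 4.889 VA  (d) PF = 1 (lagging)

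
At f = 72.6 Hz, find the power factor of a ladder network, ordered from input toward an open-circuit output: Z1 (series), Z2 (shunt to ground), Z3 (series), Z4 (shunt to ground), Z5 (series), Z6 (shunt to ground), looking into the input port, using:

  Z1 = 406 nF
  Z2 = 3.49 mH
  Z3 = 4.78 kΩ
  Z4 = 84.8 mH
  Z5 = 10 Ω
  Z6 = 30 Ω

Step 1 — Angular frequency: ω = 2π·f = 2π·72.6 = 456.2 rad/s.
Step 2 — Component impedances:
  Z1: Z = 1/(jωC) = -j/(ω·C) = 0 - j5400 Ω
  Z2: Z = jωL = j·456.2·0.00349 = 0 + j1.592 Ω
  Z3: Z = R = 4780 Ω
  Z4: Z = jωL = j·456.2·0.0848 = 0 + j38.68 Ω
  Z5: Z = R = 10 Ω
  Z6: Z = R = 30 Ω
Step 3 — Ladder network (open output): work backward from the far end, alternating series and parallel combinations. Z_in = 0.0005281 - j5398 Ω = 5398∠-90.0° Ω.
Step 4 — Power factor: PF = cos(φ) = Re(Z)/|Z| = 0.0005281/5398 = 9.783e-08.
Step 5 — Type: Im(Z) = -5398 ⇒ leading (phase φ = -90.0°).

PF = 9.783e-08 (leading, φ = -90.0°)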